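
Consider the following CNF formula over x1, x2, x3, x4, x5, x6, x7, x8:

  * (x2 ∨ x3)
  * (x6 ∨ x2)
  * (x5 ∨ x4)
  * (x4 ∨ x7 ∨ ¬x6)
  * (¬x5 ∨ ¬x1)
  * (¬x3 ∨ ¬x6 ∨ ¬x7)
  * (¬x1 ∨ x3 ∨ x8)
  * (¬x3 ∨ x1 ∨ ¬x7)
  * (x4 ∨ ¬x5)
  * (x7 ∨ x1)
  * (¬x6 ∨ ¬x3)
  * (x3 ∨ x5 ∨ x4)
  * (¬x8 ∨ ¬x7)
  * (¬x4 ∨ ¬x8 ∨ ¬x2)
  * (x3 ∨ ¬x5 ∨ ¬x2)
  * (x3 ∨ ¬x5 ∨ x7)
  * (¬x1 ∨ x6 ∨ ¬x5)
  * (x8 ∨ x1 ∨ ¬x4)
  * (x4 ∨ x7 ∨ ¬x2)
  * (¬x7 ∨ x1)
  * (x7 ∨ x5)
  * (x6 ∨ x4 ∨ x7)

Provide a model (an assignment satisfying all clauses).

Set x1 = True and propagate.
  then x5 is forced to False.
  then x4 is forced to True.
  then x7 is forced to True.
  then x8 is forced to False.
  then x3 is forced to True.
  then x6 is forced to False.
  then x2 is forced to True.

x1=1, x2=1, x3=1, x4=1, x5=0, x6=0, x7=1, x8=0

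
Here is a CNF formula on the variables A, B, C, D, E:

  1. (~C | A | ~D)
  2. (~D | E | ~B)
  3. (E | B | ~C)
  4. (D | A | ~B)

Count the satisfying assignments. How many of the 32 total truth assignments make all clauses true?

18

Case analysis on B and D:
  B=T, D=T: remaining (A,C,E) ∈ {(F,F,T); (T,F,T); (T,T,T)} — 3.
  B=T, D=F: remaining (A,C,E) ∈ {(T,F,F); (T,F,T); (T,T,F); (T,T,T)} — 4.
  B=F, D=T: 5 of the 8 assignments to (A,C,E) work.
  B=F, D=F: A free; 3 ways for (C,E) × 2^1 = 6.
Total: 3 + 4 + 5 + 6 = 18.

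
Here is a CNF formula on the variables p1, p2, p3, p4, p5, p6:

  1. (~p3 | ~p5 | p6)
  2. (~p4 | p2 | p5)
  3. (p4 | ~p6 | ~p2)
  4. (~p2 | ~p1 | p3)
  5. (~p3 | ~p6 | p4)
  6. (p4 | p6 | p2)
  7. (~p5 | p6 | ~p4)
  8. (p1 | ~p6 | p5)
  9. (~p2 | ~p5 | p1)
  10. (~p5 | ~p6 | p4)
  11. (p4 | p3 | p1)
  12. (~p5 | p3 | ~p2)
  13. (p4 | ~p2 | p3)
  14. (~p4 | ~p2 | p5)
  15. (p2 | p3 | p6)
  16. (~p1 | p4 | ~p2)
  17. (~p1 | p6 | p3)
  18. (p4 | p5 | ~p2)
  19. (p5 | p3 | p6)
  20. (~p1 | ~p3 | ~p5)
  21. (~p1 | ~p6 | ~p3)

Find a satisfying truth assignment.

Set p1 = True and propagate.
Set p2 = False and propagate.
Set p3 = False and propagate.
  then p6 is forced to True.
For the remaining variables, p4 = True, p5 = True works.
Every clause has at least one true literal under this assignment.

p1 = T  p2 = F  p3 = F  p4 = T  p5 = T  p6 = T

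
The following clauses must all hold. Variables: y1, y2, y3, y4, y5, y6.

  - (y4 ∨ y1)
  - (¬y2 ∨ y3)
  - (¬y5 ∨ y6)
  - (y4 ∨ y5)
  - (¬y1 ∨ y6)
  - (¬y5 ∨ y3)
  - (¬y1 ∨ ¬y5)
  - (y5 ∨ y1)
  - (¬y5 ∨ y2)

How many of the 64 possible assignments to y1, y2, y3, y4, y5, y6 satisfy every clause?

4

The models are:
  y1=F y2=T y3=T y4=T y5=T y6=T
  y1=T y2=F y3=F y4=T y5=F y6=T
  y1=T y2=F y3=T y4=T y5=F y6=T
  y1=T y2=T y3=T y4=T y5=F y6=T
Count: 4.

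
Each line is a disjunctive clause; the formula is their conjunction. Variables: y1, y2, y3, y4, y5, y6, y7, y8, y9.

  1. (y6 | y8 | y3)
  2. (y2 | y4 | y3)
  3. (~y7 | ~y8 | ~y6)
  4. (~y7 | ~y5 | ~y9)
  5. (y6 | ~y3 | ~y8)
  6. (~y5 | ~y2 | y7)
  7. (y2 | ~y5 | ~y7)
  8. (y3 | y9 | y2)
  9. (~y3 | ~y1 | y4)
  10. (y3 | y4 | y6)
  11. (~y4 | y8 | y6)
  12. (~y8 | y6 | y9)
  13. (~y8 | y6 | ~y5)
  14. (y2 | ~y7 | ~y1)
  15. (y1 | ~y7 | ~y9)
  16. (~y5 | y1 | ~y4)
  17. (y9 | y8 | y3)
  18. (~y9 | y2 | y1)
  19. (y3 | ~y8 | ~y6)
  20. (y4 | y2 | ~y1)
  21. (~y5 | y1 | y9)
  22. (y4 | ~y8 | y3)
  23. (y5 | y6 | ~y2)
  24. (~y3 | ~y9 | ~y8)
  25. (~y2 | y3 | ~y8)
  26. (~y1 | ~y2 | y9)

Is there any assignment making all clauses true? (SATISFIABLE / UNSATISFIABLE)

SATISFIABLE

Branch on y1: take y1 = True.
Try y2 = True.
  then y9 is forced to True.
The remaining clauses are satisfied by y3 = False, y4 = False, y5 = False, y6 = True, y7 = True, y8 = False.
Every clause has at least one true literal under this assignment.
So y1 = True, y2 = True, y3 = False, y4 = False, y5 = False, y6 = True, y7 = True, y8 = False, y9 = True is a satisfying assignment.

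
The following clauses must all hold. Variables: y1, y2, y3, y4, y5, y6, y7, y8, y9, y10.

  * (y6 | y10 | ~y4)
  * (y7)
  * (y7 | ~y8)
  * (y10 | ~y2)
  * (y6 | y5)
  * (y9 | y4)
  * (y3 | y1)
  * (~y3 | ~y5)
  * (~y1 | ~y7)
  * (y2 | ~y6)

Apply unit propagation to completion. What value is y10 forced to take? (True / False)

Unit clause (y7) sets y7 = True.
(~y7 | ~y1) with y7 = True leaves only ~y1, so y1 = False.
(y3 | y1): since y1 = False, the clause reduces to (y3). y3 = True.
(~y5 | ~y3) with y3 = True leaves only ~y5, so y5 = False.
In (y6 | y5), y5 is now false; y6 must hold, so y6 = True.
In (~y6 | y2), ~y6 is now false; y2 must hold, so y2 = True.
(~y2 | y10) with y2 = True leaves only y10, so y10 = True.

True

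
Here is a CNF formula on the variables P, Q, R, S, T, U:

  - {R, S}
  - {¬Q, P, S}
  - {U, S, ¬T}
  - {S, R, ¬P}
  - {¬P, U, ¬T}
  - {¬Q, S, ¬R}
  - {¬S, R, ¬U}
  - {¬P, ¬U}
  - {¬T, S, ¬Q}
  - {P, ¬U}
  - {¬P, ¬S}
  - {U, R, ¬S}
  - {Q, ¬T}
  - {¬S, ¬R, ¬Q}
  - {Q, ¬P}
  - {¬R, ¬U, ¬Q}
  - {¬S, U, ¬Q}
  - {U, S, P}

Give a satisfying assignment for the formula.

T occurs only negated in the remaining clauses — set T = False.
Set P = False and propagate.
  then U is forced to False.
  then S is forced to True.
  then R is forced to True.
  then Q is forced to False.
Check each clause:
  1. {R, S} — R is true.
  2. {P, ¬Q, S} — S is true.
  3. {S, ¬T, U} — ¬T is true.
  4. {¬P, S, R} — R is true.
  5. {¬P, U, ¬T} — ¬T is true.
  6. {¬R, ¬Q, S} — S is true.
  7. {R, ¬S, ¬U} — ¬U is true.
  8. {¬P, ¬U} — ¬U is true.
  9. {S, ¬Q, ¬T} — ¬T is true.
  10. {¬U, P} — ¬U is true.
  11. {¬P, ¬S} — ¬P is true.
  12. {¬S, R, U} — R is true.
  13. {¬T, Q} — ¬T is true.
  14. {¬S, ¬R, ¬Q} — ¬Q is true.
  15. {Q, ¬P} — ¬P is true.
  16. {¬R, ¬U, ¬Q} — ¬U is true.
  17. {¬S, U, ¬Q} — ¬Q is true.
  18. {S, P, U} — S is true.

P = F, Q = F, R = T, S = T, T = F, U = F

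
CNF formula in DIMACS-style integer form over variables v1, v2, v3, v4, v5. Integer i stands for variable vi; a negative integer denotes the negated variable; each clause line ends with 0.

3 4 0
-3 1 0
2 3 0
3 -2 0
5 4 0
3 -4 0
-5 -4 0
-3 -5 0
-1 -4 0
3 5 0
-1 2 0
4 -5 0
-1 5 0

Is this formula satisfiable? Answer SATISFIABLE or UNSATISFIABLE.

UNSATISFIABLE

v3 = True:
  propagation gives v1=True, v5=False; an empty clause results — contradiction.
v3 = False:
  propagation gives v4=True; an empty clause results — contradiction.
Every branch closes, so no satisfying assignment exists.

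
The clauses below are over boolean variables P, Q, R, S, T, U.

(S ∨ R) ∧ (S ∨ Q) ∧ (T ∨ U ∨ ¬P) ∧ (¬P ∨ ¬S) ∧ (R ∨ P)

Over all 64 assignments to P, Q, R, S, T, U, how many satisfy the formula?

Split on P, then S.
  P=T, S=T: a clause becomes empty — 0.
  P=T, S=F: remaining (Q,R,T,U) ∈ {(T,T,F,T); (T,T,T,F); (T,T,T,T)} — 3.
  P=F, S=T: forces R=T; Q, T, U free → 2^3 = 8.
  P=F, S=F: remaining (Q,R,T,U) ∈ {(T,T,F,F); (T,T,F,T); (T,T,T,F); (T,T,T,T)} — 4.
Total: 0 + 3 + 8 + 4 = 15.

15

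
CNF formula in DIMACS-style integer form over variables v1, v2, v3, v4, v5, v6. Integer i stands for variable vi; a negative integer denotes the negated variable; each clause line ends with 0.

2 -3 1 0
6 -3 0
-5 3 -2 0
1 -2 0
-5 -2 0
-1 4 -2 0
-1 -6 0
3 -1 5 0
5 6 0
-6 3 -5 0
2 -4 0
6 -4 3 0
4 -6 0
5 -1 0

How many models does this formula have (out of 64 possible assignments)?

2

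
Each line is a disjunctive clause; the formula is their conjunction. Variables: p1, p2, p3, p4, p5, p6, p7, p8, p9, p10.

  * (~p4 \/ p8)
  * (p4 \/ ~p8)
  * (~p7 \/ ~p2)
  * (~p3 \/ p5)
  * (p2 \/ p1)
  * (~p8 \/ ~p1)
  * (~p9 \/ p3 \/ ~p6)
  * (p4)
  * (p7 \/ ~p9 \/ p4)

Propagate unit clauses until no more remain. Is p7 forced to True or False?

False

(p4) stands alone — p4 = True.
In (~p4 \/ p8), ~p4 is now false; p8 must hold, so p8 = True.
(~p1 \/ ~p8): since p8 = True, the clause reduces to (~p1). p1 = False.
From (p2 \/ p1) and p1 = False: p2 = True.
In (~p2 \/ ~p7), ~p2 is now false; ~p7 must hold, so p7 = False.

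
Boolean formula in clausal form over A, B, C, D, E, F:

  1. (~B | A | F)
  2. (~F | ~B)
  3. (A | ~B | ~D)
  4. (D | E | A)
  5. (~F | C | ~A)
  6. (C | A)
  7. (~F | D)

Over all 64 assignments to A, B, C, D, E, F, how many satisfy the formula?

23

Case analysis on A and F:
  A=T, F=T: remaining (B,C,D,E) ∈ {(F,T,T,F); (F,T,T,T)} — 2.
  A=T, F=F: B, C, D, E free → 2^4 = 16.
  A=F, F=T: remaining (B,C,D,E) ∈ {(F,T,T,F); (F,T,T,T)} — 2.
  A=F, F=F: remaining (B,C,D,E) ∈ {(F,T,F,T); (F,T,T,F); (F,T,T,T)} — 3.
Total: 2 + 16 + 2 + 3 = 23.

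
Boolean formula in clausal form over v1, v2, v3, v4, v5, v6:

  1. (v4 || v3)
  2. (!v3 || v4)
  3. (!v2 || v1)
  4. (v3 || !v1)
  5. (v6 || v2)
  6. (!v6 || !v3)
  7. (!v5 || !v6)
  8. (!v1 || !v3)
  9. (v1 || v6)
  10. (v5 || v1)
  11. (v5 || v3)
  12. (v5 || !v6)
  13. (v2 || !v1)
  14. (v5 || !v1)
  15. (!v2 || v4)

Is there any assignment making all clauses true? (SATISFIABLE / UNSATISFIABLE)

UNSATISFIABLE

v1 = True:
  propagation gives v3=True; an empty clause results — contradiction.
v1 = False:
  propagation gives v2=False, v6=True, v3=False, v4=True; an empty clause results — contradiction.
Every branch closes, so no satisfying assignment exists.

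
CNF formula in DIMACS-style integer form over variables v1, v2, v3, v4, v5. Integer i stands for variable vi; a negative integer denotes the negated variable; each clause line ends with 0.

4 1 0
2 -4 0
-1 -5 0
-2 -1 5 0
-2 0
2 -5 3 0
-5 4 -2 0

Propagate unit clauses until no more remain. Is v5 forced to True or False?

False

Unit clause (~v2) sets v2 = False.
(v2 \/ ~v4) with v2 = False leaves only ~v4, so v4 = False.
(v4 \/ v1) with v4 = False leaves only v1, so v1 = True.
In (~v1 \/ ~v5), ~v1 is now false; ~v5 must hold, so v5 = False.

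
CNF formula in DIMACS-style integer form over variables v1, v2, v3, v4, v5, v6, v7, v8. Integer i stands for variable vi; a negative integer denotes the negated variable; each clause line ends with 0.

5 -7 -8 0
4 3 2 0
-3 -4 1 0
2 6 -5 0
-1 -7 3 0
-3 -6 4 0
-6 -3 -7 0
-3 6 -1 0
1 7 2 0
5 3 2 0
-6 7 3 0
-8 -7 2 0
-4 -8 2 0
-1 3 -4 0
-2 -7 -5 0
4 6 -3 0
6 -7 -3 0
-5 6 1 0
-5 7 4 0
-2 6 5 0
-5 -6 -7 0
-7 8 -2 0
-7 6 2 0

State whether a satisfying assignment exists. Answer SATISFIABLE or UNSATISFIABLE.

SATISFIABLE

Set v1 = True and propagate.
The remaining clauses are satisfied by v2 = False, v3 = True, v4 = True, v5 = True, v6 = True, v7 = False, v8 = False.
Every clause has at least one true literal under this assignment.
So v1=1, v2=0, v3=1, v4=1, v5=1, v6=1, v7=0, v8=0 is a satisfying assignment.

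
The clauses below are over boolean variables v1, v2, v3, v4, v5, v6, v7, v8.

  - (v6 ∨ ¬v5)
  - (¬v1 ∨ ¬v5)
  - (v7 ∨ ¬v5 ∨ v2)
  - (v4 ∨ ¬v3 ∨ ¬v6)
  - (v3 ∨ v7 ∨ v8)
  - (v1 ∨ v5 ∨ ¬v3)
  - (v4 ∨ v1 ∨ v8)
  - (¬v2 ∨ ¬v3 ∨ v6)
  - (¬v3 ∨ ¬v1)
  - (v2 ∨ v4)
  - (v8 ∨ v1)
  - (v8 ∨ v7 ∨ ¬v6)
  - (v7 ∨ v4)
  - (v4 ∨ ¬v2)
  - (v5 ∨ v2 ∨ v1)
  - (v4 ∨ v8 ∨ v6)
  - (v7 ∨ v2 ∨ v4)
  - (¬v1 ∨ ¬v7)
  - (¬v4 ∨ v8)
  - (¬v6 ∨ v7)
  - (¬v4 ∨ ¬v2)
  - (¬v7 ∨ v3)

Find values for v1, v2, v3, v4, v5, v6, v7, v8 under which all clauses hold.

v1=False, v2=False, v3=True, v4=True, v5=True, v6=True, v7=True, v8=True

Pure literal: v8 appears only positively; assign v8 = True.
Branch on v1: take v1 = False.
Set v2 = False and propagate.
  then v4 is forced to True.
  then v5 is forced to True.
  then v6 is forced to True.
  then v7 is forced to True.
  then v3 is forced to True.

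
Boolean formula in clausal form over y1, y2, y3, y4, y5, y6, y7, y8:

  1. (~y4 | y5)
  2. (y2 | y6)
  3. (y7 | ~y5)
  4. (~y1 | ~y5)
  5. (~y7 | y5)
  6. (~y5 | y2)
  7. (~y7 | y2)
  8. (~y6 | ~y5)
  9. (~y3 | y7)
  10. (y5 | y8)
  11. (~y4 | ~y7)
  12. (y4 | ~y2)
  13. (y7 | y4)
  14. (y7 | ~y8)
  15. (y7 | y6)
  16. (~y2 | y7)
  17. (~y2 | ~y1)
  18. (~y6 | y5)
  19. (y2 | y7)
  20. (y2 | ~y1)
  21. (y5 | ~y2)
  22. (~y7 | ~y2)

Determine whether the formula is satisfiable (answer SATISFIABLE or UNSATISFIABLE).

UNSATISFIABLE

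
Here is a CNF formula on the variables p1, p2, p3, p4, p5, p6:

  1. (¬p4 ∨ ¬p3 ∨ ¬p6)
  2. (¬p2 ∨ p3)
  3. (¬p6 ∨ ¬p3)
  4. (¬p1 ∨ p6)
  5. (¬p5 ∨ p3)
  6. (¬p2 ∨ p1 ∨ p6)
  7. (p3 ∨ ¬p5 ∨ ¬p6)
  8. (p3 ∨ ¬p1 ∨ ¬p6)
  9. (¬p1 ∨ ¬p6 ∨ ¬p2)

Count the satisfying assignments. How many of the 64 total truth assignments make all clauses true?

Case analysis on p6 and p3:
  p6=T, p3=T: a clause becomes empty — 0.
  p6=T, p3=F: remaining (p1,p2,p4,p5) ∈ {(F,F,F,F); (F,F,T,F)} — 2.
  p6=F, p3=T: remaining (p1,p2,p4,p5) ∈ {(F,F,F,F); (F,F,F,T); (F,F,T,F); (F,F,T,T)} — 4.
  p6=F, p3=F: remaining (p1,p2,p4,p5) ∈ {(F,F,F,F); (F,F,T,F)} — 2.
Total: 0 + 2 + 4 + 2 = 8.

8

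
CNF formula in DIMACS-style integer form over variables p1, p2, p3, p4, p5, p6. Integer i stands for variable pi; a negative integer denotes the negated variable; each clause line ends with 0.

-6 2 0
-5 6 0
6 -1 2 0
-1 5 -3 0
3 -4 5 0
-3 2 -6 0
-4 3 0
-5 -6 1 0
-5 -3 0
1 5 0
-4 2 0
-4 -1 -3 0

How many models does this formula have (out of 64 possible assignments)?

Satisfying assignments:
  p1=T p2=T p3=F p4=F p5=F p6=F
  p1=T p2=T p3=F p4=F p5=F p6=T
  p1=T p2=T p3=F p4=F p5=T p6=T
That's 3 in total.

3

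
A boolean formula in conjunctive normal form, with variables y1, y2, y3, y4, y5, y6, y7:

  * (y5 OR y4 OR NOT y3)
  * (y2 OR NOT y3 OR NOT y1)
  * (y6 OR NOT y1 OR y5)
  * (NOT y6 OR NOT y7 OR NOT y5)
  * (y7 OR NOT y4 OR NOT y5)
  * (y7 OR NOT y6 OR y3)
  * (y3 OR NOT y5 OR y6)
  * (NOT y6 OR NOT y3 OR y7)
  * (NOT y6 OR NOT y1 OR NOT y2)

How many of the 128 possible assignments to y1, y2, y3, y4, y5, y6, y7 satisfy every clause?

29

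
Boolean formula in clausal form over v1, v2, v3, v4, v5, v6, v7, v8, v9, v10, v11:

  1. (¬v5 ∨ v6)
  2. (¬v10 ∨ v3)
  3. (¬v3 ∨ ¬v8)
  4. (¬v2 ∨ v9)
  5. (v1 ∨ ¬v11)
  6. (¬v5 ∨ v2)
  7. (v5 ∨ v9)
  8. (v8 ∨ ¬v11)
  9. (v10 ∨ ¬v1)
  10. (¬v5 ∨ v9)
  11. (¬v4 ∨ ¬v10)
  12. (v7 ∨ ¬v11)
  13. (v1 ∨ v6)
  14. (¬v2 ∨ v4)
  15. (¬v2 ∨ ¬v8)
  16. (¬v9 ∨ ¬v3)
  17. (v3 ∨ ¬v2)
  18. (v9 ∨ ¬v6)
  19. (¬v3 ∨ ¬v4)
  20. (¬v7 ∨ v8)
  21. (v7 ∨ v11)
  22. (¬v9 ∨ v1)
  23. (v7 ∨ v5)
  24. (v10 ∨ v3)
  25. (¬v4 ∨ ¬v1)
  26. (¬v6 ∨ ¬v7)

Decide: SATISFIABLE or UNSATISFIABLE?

UNSATISFIABLE

v3 = True:
  propagation gives v8=False, v11=False, v9=False, v2=False; an empty clause results — contradiction.
v3 = False:
  propagation gives v10=False; an empty clause results — contradiction.
Every branch closes, so no satisfying assignment exists.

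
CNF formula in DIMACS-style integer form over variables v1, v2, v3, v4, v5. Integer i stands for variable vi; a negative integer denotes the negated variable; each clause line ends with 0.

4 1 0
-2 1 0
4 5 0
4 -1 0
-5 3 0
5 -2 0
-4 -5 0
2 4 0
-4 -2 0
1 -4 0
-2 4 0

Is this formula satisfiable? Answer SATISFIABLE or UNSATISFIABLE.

Pure literal: v3 appears only positively; assign v3 = True.
Try v1 = True.
  then v4 is forced to True.
  then v5 is forced to False.
  then v2 is forced to False.
So v1 = True  v2 = False  v3 = True  v4 = True  v5 = False is a satisfying assignment.

SATISFIABLE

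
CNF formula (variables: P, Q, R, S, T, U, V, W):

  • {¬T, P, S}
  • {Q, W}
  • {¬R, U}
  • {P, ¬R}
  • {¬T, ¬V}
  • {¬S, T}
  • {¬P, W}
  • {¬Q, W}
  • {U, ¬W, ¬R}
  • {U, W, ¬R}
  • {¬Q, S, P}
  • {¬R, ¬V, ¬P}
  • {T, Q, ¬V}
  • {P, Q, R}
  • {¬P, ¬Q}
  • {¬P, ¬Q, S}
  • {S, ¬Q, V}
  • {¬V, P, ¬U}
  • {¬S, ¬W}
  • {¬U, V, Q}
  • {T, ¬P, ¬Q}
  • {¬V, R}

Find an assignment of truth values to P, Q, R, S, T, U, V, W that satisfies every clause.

Branch on P: take P = True.
  then W is forced to True.
  then Q is forced to False.
  then S is forced to False.
For the remaining variables, R = False, T = False, U = False, V = False works.

P = T  Q = F  R = F  S = F  T = F  U = F  V = F  W = T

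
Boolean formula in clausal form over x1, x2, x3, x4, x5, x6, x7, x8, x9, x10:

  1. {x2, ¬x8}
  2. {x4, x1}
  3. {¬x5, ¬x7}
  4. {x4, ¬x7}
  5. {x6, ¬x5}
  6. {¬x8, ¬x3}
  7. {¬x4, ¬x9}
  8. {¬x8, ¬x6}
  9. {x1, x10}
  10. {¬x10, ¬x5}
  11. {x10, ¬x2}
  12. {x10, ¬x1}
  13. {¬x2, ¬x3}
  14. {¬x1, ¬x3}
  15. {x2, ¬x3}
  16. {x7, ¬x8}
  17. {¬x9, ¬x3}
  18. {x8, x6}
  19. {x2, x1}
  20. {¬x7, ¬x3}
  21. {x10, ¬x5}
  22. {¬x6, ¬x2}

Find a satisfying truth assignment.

x1 = 1, x2 = 0, x3 = 0, x4 = 0, x5 = 0, x6 = 1, x7 = 0, x8 = 0, x9 = 1, x10 = 1

Pure literal: x3 appears only negated; assign x3 = False.
Pure literal: x5 appears only negated; assign x5 = False.
Set x1 = True and propagate.
  then x10 is forced to True.
For the remaining variables, x2 = False, x4 = False, x6 = True, x7 = False, x8 = False, x9 = True works.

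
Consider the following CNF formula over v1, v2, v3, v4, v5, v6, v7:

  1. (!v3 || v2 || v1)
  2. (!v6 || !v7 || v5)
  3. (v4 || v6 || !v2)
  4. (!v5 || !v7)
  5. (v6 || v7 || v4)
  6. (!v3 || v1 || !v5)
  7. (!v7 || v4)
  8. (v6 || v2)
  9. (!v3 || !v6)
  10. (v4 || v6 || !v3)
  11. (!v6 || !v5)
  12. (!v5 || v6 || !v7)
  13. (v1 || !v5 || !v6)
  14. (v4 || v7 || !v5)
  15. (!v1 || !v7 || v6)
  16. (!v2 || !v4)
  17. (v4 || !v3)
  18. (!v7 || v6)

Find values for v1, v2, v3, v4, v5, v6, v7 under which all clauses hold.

v1=True  v2=False  v3=False  v4=False  v5=False  v6=True  v7=False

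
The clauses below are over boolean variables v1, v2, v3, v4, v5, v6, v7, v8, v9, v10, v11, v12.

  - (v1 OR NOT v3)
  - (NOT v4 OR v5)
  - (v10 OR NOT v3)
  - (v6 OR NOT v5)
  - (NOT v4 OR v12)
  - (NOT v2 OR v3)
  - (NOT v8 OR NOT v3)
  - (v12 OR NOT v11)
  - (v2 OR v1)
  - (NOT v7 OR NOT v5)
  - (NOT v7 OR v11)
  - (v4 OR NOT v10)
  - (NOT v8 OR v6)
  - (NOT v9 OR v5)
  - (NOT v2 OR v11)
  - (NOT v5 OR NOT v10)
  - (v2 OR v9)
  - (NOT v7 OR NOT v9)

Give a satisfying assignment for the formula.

v1=True, v2=False, v3=False, v4=False, v5=True, v6=True, v7=False, v8=False, v9=True, v10=False, v11=False, v12=True

Check each clause:
  1. (v1 OR NOT v3) — v1 is true.
  2. (NOT v4 OR v5) — NOT v4 is true.
  3. (v10 OR NOT v3) — NOT v3 is true.
  4. (NOT v5 OR v6) — v6 is true.
  5. (v12 OR NOT v4) — v12 is true.
  6. (v3 OR NOT v2) — NOT v2 is true.
  7. (NOT v8 OR NOT v3) — NOT v8 is true.
  8. (v12 OR NOT v11) — v12 is true.
  9. (v1 OR v2) — v1 is true.
  10. (NOT v5 OR NOT v7) — NOT v7 is true.
  11. (NOT v7 OR v11) — NOT v7 is true.
  12. (NOT v10 OR v4) — NOT v10 is true.
  13. (NOT v8 OR v6) — NOT v8 is true.
  14. (NOT v9 OR v5) — v5 is true.
  15. (v11 OR NOT v2) — NOT v2 is true.
  16. (NOT v5 OR NOT v10) — NOT v10 is true.
  17. (v2 OR v9) — v9 is true.
  18. (NOT v9 OR NOT v7) — NOT v7 is true.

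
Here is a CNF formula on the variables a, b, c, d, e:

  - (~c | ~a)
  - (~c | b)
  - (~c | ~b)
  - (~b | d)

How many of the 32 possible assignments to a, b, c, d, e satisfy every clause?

Case analysis on b and c:
  b=1, c=1: a clause becomes empty — 0.
  b=1, c=0: remaining (a,d,e) ∈ {(0,1,0); (0,1,1); (1,1,0); (1,1,1)} — 4.
  b=0, c=1: a clause becomes empty — 0.
  b=0, c=0: a, d, e free → 2^3 = 8.
Total: 0 + 4 + 0 + 8 = 12.

12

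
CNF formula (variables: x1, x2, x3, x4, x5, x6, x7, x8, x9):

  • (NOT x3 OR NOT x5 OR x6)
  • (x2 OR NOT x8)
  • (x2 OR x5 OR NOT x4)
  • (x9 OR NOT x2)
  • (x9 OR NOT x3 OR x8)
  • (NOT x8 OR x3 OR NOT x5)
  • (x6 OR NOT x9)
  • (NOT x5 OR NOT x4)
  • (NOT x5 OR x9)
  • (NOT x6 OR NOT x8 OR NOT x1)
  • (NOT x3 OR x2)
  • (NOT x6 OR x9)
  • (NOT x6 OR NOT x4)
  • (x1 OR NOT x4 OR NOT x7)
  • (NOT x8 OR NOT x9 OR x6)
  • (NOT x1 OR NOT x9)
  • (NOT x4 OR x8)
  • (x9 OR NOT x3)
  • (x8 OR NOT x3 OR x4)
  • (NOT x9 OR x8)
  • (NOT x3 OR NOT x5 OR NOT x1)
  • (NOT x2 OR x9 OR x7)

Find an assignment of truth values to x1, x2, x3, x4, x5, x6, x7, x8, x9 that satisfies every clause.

x1 = False, x2 = True, x3 = False, x4 = False, x5 = False, x6 = True, x7 = False, x8 = True, x9 = True

Branch on x1: take x1 = False.
The remaining clauses are satisfied by x2 = True, x3 = False, x4 = False, x5 = False, x6 = True, x7 = False, x8 = True, x9 = True.
Every clause has at least one true literal under this assignment.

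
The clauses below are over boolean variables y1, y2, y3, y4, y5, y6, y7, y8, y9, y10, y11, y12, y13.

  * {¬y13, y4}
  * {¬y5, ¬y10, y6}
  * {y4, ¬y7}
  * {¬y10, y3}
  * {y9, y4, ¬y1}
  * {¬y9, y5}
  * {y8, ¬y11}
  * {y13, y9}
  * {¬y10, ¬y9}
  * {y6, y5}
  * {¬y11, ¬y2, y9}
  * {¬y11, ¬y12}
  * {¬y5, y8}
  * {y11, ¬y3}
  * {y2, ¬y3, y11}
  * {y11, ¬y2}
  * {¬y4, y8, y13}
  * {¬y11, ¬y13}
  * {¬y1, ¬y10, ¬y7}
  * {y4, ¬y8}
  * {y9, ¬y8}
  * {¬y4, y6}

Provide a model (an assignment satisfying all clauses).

y1 = F, y2 = F, y3 = T, y4 = T, y5 = T, y6 = T, y7 = T, y8 = T, y9 = T, y10 = F, y11 = T, y12 = F, y13 = F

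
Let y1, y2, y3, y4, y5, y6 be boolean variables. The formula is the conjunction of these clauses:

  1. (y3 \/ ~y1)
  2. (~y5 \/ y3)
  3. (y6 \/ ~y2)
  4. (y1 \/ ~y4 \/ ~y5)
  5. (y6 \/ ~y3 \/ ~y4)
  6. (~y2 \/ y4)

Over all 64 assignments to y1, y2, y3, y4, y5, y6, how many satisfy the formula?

19

Case analysis on y3 and y4:
  y3=1, y4=1: y2 free; 3 ways for (y1,y5,y6) × 2^1 = 6.
  y3=1, y4=0: forces y2=0; y1, y5, y6 free → 2^3 = 8.
  y3=0, y4=1: remaining (y1,y2,y5,y6) ∈ {(0,0,0,0); (0,0,0,1); (0,1,0,1)} — 3.
  y3=0, y4=0: remaining (y1,y2,y5,y6) ∈ {(0,0,0,0); (0,0,0,1)} — 2.
Total: 6 + 8 + 3 + 2 = 19.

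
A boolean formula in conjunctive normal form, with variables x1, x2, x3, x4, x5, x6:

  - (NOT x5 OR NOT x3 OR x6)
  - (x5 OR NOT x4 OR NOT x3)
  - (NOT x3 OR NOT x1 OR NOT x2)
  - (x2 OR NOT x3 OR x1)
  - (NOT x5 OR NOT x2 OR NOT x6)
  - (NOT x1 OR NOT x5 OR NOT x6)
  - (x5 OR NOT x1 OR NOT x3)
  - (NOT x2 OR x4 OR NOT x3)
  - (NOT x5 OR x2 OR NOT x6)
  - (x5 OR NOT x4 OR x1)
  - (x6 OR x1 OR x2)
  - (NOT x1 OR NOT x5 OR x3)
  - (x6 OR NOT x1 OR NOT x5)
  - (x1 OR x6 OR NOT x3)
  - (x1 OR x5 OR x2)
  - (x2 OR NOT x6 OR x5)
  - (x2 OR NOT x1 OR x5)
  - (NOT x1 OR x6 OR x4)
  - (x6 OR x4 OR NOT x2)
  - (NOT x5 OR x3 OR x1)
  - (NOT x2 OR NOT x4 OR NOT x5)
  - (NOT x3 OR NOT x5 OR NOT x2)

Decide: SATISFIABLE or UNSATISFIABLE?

Branch on x1: take x1 = True.
Branch on x2: take x2 = True.
  then x3 is forced to False.
  then x5 is forced to False.
The remaining clauses are satisfied by x4 = False, x6 = True.
So x1=True, x2=True, x3=False, x4=False, x5=False, x6=True is a satisfying assignment.

SATISFIABLE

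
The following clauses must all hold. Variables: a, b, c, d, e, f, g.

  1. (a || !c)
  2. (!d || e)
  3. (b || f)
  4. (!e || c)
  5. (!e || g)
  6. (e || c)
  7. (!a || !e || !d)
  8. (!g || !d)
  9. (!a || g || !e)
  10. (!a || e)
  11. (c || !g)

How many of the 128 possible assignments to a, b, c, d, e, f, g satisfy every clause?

The models are:
  a=1 b=0 c=1 d=0 e=1 f=1 g=1
  a=1 b=1 c=1 d=0 e=1 f=0 g=1
  a=1 b=1 c=1 d=0 e=1 f=1 g=1
That's 3 in total.

3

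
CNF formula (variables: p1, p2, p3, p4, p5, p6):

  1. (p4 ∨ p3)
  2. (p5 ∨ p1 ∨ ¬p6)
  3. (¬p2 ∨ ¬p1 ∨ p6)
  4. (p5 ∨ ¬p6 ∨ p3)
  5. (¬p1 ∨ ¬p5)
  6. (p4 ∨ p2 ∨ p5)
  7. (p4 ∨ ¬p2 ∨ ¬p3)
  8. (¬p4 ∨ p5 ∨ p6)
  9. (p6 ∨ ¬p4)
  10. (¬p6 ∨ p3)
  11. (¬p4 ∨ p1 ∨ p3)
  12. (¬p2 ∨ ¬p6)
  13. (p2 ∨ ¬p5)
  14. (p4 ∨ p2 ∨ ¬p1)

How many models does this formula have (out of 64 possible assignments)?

1

The models are:
  p1=T p2=F p3=T p4=T p5=F p6=T
Count: 1.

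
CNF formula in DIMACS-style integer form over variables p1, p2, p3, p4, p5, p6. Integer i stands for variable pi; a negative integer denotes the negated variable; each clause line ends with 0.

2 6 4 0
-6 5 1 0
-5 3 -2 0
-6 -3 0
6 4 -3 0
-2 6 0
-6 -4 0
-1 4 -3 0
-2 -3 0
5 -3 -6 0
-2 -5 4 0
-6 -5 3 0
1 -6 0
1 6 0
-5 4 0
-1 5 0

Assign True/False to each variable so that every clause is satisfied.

Set p1 = True and propagate.
  then p5 is forced to True.
  then p4 is forced to True.
  then p6 is forced to False.
  then p2 is forced to False.
p3 is now unconstrained; take p3 = False.

p1=True  p2=False  p3=False  p4=True  p5=True  p6=False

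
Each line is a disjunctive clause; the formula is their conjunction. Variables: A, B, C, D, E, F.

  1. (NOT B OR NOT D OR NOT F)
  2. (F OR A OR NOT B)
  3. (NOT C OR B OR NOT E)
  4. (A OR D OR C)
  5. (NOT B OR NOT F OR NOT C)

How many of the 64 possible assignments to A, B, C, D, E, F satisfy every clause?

30

Split on B, then C.
  B=T, C=T: remaining (A,D,E,F) ∈ {(T,F,F,F); (T,F,T,F); (T,T,F,F); (T,T,T,F)} — 4.
  B=T, C=F: E free; 3 ways for (A,D,F) × 2^1 = 6.
  B=F, C=T: forces E=F; A, D, F free → 2^3 = 8.
  B=F, C=F: E, F free; 3 ways for (A,D) × 2^2 = 12.
Total: 4 + 6 + 8 + 12 = 30.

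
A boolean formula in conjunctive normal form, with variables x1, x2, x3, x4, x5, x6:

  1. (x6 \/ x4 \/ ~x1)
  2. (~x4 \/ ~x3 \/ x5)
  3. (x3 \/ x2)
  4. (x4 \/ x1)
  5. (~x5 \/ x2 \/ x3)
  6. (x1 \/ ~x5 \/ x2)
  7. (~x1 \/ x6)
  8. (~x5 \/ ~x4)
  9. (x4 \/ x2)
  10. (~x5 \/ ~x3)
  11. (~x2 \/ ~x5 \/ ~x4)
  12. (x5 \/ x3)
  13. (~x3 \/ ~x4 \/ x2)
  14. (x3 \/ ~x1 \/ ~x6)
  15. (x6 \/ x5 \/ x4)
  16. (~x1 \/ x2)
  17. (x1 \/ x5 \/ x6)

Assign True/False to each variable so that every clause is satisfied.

x1=1  x2=1  x3=1  x4=0  x5=0  x6=1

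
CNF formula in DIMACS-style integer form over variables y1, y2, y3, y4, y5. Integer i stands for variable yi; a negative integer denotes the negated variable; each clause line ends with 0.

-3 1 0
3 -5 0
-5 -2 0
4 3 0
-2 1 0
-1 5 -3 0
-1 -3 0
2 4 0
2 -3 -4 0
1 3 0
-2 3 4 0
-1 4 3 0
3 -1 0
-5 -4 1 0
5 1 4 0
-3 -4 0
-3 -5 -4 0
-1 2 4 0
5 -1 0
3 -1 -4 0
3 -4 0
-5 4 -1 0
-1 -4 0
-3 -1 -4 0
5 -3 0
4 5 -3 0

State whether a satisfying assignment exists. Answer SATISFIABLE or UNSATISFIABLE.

UNSATISFIABLE

y3 = True:
  propagation gives y1=True; an empty clause results — contradiction.
y3 = False:
  propagation gives y5=False, y4=True; an empty clause results — contradiction.
Every branch closes, so no satisfying assignment exists.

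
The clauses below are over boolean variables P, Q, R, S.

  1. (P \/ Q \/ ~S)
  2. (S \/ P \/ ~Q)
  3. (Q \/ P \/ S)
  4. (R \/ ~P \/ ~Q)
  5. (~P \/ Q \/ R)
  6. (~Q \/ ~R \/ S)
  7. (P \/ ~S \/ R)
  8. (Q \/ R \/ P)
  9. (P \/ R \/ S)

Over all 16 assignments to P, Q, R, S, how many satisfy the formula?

4

The models are:
  P=0 Q=1 R=1 S=1
  P=1 Q=0 R=1 S=0
  P=1 Q=0 R=1 S=1
  P=1 Q=1 R=1 S=1
Count: 4.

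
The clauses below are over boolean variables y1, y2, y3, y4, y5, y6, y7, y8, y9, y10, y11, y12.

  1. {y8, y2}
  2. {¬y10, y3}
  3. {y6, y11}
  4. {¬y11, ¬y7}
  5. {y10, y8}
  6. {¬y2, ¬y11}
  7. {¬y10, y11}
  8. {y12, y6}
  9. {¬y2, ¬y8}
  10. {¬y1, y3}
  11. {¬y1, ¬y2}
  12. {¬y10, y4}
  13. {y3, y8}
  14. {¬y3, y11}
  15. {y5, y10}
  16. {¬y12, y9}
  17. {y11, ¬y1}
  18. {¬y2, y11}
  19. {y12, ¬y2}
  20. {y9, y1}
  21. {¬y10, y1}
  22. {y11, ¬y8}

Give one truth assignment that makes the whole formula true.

y1=1, y2=0, y3=1, y4=1, y5=0, y6=1, y7=0, y8=1, y9=0, y10=1, y11=1, y12=0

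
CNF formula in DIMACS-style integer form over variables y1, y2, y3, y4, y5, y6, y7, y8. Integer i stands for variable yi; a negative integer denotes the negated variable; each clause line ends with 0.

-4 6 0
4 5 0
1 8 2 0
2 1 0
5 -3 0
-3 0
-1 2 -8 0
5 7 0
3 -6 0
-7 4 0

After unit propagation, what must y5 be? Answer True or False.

True

Unit clause (~y3) sets y3 = False.
In (~y6 | y3), y3 is now false; ~y6 must hold, so y6 = False.
From (y6 | ~y4) and y6 = False: y4 = False.
From (y4 | y5) and y4 = False: y5 = True.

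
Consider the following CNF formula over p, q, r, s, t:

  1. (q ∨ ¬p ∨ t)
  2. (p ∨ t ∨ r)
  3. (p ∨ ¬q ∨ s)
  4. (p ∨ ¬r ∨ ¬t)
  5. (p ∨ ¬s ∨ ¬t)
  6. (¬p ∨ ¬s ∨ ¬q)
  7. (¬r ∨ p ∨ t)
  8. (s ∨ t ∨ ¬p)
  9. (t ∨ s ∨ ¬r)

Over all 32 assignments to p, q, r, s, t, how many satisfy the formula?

Satisfying assignments:
  p=0 q=0 r=0 s=0 t=1
  p=1 q=0 r=0 s=0 t=1
  p=1 q=0 r=0 s=1 t=1
  p=1 q=0 r=1 s=0 t=1
  p=1 q=0 r=1 s=1 t=1
  p=1 q=1 r=0 s=0 t=1
  p=1 q=1 r=1 s=0 t=1
That's 7 in total.

7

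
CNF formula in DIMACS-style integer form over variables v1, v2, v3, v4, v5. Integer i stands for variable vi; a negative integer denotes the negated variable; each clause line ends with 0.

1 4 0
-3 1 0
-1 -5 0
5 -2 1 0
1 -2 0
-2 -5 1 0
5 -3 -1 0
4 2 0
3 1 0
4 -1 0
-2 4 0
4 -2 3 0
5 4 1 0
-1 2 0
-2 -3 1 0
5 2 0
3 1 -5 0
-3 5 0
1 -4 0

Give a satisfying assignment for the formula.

Try v1 = True.
  then v5 is forced to False.
  then v3 is forced to False.
  then v4 is forced to True.
  then v2 is forced to True.
Every clause has at least one true literal under this assignment.

v1=True  v2=True  v3=False  v4=True  v5=False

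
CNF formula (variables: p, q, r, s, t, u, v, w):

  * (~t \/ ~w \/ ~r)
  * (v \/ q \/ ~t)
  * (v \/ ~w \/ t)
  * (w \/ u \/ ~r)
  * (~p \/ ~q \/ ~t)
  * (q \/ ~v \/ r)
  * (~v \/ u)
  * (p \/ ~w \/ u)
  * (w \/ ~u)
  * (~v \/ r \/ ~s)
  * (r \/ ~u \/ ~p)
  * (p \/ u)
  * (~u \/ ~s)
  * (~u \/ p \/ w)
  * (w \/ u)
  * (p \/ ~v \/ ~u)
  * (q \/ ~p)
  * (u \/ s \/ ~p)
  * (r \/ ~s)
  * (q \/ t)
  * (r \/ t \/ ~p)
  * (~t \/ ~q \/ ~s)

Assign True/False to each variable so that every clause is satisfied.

p = True, q = True, r = True, s = False, t = False, u = True, v = True, w = True

Check each clause:
  1. (~r \/ ~t \/ ~w) — ~t is true.
  2. (~t \/ q \/ v) — q is true.
  3. (t \/ v \/ ~w) — v is true.
  4. (u \/ w \/ ~r) — w is true.
  5. (~p \/ ~q \/ ~t) — ~t is true.
  6. (~v \/ q \/ r) — q is true.
  7. (u \/ ~v) — u is true.
  8. (p \/ u \/ ~w) — p is true.
  9. (~u \/ w) — w is true.
  10. (~v \/ r \/ ~s) — r is true.
  11. (r \/ ~p \/ ~u) — r is true.
  12. (p \/ u) — p is true.
  13. (~s \/ ~u) — ~s is true.
  14. (p \/ ~u \/ w) — w is true.
  15. (u \/ w) — w is true.
  16. (~u \/ p \/ ~v) — p is true.
  17. (~p \/ q) — q is true.
  18. (~p \/ u \/ s) — u is true.
  19. (~s \/ r) — r is true.
  20. (t \/ q) — q is true.
  21. (r \/ t \/ ~p) — r is true.
  22. (~s \/ ~t \/ ~q) — ~t is true.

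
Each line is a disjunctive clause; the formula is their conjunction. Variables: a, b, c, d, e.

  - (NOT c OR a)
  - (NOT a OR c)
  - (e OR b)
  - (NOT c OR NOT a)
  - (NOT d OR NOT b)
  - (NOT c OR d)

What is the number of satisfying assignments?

The models are:
  a=F b=F c=F d=F e=T
  a=F b=F c=F d=T e=T
  a=F b=T c=F d=F e=F
  a=F b=T c=F d=F e=T
That's 4 in total.

4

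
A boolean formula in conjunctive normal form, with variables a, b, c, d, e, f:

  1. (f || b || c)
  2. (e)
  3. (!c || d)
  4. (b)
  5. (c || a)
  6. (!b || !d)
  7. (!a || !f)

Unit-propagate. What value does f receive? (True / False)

False

(e) stands alone — e = True.
Unit clause (b) sets b = True.
(!b || !d) with b = True leaves only !d, so d = False.
(!c || d): since d = False, the clause reduces to (!c). c = False.
From (c || a) and c = False: a = True.
In (!f || !a), !a is now false; !f must hold, so f = False.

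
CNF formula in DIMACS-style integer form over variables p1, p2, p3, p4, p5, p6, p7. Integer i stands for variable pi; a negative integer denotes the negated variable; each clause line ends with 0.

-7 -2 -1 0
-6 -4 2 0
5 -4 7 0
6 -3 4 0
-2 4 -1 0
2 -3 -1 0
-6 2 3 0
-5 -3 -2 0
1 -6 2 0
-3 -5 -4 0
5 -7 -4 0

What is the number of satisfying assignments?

28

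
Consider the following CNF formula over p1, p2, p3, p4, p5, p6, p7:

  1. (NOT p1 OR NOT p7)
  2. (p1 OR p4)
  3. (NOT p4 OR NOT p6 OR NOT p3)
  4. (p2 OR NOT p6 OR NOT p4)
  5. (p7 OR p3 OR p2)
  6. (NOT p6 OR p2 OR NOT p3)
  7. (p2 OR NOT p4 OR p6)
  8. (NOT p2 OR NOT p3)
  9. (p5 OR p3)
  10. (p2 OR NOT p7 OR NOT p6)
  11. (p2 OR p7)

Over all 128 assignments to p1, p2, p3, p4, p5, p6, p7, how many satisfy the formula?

Case analysis on p2 and p3:
  p2=1, p3=1: a clause becomes empty — 0.
  p2=1, p3=0: p6 free; 4 ways for (p1,p4,p5,p7) × 2^1 = 8.
  p2=0, p3=1: a clause becomes empty — 0.
  p2=0, p3=0: a clause becomes empty — 0.
Total: 0 + 8 + 0 + 0 = 8.

8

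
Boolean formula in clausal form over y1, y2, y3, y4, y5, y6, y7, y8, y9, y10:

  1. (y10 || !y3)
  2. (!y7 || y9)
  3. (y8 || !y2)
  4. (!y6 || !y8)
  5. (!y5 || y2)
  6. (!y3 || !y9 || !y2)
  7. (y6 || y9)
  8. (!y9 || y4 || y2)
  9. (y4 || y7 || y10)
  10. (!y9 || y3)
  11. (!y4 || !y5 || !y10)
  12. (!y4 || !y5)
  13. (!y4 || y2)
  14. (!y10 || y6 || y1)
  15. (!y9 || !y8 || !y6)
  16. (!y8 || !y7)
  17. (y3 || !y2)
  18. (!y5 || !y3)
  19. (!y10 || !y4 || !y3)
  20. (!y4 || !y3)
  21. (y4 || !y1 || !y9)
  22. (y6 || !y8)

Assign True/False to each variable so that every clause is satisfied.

Pure literal: y5 appears only negated; assign y5 = False.
Set y1 = True and propagate.
For the remaining variables, y2 = False, y3 = False, y4 = False, y6 = True, y7 = False, y8 = False, y9 = False, y10 = True works.
Every clause has at least one true literal under this assignment.

y1=T  y2=F  y3=F  y4=F  y5=F  y6=T  y7=F  y8=F  y9=F  y10=T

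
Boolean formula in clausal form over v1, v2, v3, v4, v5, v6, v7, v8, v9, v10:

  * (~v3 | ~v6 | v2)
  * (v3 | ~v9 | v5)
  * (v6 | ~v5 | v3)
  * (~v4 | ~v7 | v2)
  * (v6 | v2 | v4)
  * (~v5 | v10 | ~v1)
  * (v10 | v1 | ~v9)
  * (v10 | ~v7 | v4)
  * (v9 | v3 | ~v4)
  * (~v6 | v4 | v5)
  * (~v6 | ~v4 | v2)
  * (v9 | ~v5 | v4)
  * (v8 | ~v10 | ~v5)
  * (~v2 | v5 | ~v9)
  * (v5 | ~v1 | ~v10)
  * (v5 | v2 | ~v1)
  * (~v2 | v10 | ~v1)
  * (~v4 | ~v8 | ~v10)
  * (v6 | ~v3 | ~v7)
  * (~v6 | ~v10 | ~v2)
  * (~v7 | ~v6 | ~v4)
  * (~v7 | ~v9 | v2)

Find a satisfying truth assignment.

v1 = 0, v2 = 1, v3 = 1, v4 = 1, v5 = 0, v6 = 0, v7 = 0, v8 = 1, v9 = 0, v10 = 0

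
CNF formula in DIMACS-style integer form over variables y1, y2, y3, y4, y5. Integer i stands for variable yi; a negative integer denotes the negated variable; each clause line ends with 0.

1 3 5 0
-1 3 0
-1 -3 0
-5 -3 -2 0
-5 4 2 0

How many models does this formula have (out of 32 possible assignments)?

8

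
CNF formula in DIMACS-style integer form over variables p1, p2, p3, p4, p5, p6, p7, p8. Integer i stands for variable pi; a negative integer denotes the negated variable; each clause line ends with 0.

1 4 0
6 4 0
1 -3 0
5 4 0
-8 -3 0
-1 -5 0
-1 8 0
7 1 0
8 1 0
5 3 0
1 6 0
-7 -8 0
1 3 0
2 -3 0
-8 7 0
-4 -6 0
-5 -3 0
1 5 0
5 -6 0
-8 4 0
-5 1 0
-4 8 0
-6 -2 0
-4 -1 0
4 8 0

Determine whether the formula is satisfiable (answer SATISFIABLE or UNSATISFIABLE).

UNSATISFIABLE

p1 = True:
  propagation gives p5=False, p4=True; an empty clause results — contradiction.
p1 = False:
  propagation gives p4=True, p3=False; an empty clause results — contradiction.
Every branch closes, so no satisfying assignment exists.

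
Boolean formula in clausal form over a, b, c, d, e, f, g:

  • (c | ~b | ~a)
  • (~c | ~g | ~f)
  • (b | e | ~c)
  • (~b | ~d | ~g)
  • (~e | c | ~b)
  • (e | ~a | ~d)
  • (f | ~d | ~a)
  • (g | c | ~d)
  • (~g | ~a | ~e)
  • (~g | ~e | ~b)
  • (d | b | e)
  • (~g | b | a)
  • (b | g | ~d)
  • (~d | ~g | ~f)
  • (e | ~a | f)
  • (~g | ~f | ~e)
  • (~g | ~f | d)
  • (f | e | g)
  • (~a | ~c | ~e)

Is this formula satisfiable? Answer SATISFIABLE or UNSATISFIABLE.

Branch on a: take a = False.
Set b = True and propagate.
For the remaining variables, c = True, d = False, e = False, f = False, g = True works.
Every clause has at least one true literal under this assignment.
So a=F, b=T, c=T, d=F, e=F, f=F, g=T is a satisfying assignment.

SATISFIABLE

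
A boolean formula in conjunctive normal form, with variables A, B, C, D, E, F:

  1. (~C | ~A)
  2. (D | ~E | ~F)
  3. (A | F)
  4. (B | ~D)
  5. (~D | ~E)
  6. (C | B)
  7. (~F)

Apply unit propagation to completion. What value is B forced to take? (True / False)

True

(~F) stands alone — F = False.
From (A | F) and F = False: A = True.
From (~A | ~C) and A = True: C = False.
From (B | C) and C = False: B = True.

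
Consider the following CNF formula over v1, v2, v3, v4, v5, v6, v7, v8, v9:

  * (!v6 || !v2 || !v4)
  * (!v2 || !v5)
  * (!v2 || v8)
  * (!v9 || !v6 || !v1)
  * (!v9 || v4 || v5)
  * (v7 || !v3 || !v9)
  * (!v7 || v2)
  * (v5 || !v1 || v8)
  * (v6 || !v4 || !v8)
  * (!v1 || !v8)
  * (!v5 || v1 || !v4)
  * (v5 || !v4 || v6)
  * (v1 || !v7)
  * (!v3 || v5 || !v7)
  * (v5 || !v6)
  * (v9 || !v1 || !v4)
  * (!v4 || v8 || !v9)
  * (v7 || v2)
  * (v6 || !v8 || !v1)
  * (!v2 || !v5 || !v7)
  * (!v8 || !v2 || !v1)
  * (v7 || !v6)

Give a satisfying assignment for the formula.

v1=False  v2=True  v3=True  v4=False  v5=False  v6=False  v7=False  v8=True  v9=False

Check each clause:
  1. (!v4 || !v6 || !v2) — !v6 is true.
  2. (!v2 || !v5) — !v5 is true.
  3. (!v2 || v8) — v8 is true.
  4. (!v1 || !v9 || !v6) — !v6 is true.
  5. (v4 || v5 || !v9) — !v9 is true.
  6. (!v9 || !v3 || v7) — !v9 is true.
  7. (v2 || !v7) — !v7 is true.
  8. (!v1 || v8 || v5) — v8 is true.
  9. (!v8 || v6 || !v4) — !v4 is true.
  10. (!v8 || !v1) — !v1 is true.
  11. (v1 || !v5 || !v4) — !v5 is true.
  12. (v5 || v6 || !v4) — !v4 is true.
  13. (!v7 || v1) — !v7 is true.
  14. (!v7 || v5 || !v3) — !v7 is true.
  15. (!v6 || v5) — !v6 is true.
  16. (v9 || !v1 || !v4) — !v4 is true.
  17. (v8 || !v9 || !v4) — v8 is true.
  18. (v2 || v7) — v2 is true.
  19. (!v1 || v6 || !v8) — !v1 is true.
  20. (!v7 || !v2 || !v5) — !v7 is true.
  21. (!v2 || !v8 || !v1) — !v1 is true.
  22. (v7 || !v6) — !v6 is true.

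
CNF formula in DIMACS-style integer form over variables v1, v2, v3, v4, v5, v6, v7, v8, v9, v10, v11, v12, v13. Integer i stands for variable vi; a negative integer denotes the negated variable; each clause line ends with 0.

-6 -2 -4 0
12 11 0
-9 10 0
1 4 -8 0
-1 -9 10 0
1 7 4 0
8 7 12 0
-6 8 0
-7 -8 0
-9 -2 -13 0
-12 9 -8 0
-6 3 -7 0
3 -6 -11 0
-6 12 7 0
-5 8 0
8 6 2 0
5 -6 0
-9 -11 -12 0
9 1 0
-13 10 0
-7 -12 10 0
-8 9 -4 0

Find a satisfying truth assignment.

v1=True, v2=True, v3=True, v4=True, v5=False, v6=False, v7=True, v8=False, v9=False, v10=True, v11=True, v12=True, v13=False

v3 occurs only positively in the remaining clauses — set v3 = True.
v10 occurs only positively in the remaining clauses — set v10 = True.
Set v1 = True and propagate.
Try v2 = True.
The remaining clauses are satisfied by v4 = True, v5 = False, v6 = False, v7 = True, v8 = False, v9 = False, v11 = True, v12 = True, v13 = False.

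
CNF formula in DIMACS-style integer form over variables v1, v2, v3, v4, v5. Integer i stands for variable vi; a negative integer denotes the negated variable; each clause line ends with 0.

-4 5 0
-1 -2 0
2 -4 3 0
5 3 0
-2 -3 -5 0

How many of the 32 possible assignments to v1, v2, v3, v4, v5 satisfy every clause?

11

Split on v2, then v3.
  v2=1, v3=1: remaining (v1,v4,v5) ∈ {(0,0,0)} — 1.
  v2=1, v3=0: remaining (v1,v4,v5) ∈ {(0,0,1); (0,1,1)} — 2.
  v2=0, v3=1: v1 free; 3 ways for (v4,v5) × 2^1 = 6.
  v2=0, v3=0: remaining (v1,v4,v5) ∈ {(0,0,1); (1,0,1)} — 2.
Total: 1 + 2 + 6 + 2 = 11.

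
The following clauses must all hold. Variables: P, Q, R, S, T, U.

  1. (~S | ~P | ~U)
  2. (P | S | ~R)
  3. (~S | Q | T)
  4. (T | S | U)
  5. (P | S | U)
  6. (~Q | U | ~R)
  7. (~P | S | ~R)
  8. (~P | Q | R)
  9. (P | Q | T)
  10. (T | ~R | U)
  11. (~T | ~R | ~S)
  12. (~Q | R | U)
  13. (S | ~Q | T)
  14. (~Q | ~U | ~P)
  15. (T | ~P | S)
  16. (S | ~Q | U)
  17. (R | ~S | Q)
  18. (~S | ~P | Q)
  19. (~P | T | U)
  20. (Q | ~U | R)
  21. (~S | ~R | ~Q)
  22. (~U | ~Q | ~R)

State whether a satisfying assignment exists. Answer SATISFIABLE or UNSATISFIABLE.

SATISFIABLE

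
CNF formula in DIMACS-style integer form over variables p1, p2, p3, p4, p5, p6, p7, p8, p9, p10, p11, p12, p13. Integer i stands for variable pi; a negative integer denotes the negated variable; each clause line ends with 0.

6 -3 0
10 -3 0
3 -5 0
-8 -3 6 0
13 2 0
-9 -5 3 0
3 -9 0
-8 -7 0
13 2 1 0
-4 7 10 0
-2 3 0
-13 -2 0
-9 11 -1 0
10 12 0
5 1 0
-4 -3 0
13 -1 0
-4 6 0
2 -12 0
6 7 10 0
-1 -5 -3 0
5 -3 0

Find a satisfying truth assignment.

p1=False  p2=False  p3=True  p4=False  p5=True  p6=True  p7=False  p8=False  p9=False  p10=True  p11=True  p12=False  p13=True

Check each clause:
  1. (p6 || !p3) — p6 is true.
  2. (p10 || !p3) — p10 is true.
  3. (p3 || !p5) — p3 is true.
  4. (p6 || !p3 || !p8) — !p8 is true.
  5. (p2 || p13) — p13 is true.
  6. (!p5 || !p9 || p3) — p3 is true.
  7. (p3 || !p9) — p3 is true.
  8. (!p8 || !p7) — !p8 is true.
  9. (p13 || p1 || p2) — p13 is true.
  10. (!p4 || p7 || p10) — p10 is true.
  11. (p3 || !p2) — p3 is true.
  12. (!p2 || !p13) — !p2 is true.
  13. (p11 || !p1 || !p9) — p11 is true.
  14. (p10 || p12) — p10 is true.
  15. (p1 || p5) — p5 is true.
  16. (!p4 || !p3) — !p4 is true.
  17. (!p1 || p13) — p13 is true.
  18. (!p4 || p6) — !p4 is true.
  19. (!p12 || p2) — !p12 is true.
  20. (p6 || p10 || p7) — p10 is true.
  21. (!p3 || !p1 || !p5) — !p1 is true.
  22. (!p3 || p5) — p5 is true.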